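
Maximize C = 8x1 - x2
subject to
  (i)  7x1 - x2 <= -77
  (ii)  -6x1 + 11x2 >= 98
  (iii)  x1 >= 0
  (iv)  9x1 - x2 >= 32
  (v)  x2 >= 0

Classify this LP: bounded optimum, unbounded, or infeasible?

unbounded

From the feasible point (109/2, 917/2), moving in the direction (1, 7) keeps every constraint satisfied while C increases without bound.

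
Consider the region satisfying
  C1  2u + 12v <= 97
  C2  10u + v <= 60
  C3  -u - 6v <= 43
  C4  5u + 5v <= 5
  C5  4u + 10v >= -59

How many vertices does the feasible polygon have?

The feasible vertices (each the meet of two boundaries and inside every other half-plane) are:
  (-17/2, 19/2)
  (-839/14, 253/14)
  (403/59, -490/59)
  (59/9, -50/9)
  (38/7, -113/14)

5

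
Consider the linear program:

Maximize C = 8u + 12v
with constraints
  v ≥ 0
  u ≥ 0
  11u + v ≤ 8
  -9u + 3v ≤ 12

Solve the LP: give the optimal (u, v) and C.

u = 2/7, v = 34/7, maximum C = 424/7

Corner points and C = 8u + 12v:
  (0, 0) → C = 0
  (8/11, 0) → C = 64/11
  (0, 4) → C = 48
  (2/7, 34/7) → C = 424/7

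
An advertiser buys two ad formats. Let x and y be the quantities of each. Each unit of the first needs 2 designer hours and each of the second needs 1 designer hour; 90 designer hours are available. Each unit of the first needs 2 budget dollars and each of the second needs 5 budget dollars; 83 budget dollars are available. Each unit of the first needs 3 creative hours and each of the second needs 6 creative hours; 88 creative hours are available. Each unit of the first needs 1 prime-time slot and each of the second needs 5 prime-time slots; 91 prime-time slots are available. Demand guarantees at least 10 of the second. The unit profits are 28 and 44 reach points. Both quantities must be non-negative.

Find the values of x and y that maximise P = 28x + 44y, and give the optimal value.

x = 28/3, y = 10, maximum P = 2104/3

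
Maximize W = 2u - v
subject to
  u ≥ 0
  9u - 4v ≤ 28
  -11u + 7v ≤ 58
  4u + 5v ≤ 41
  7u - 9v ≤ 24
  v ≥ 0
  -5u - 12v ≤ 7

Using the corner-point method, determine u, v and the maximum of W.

Corner points and W = 2u - v:
  (0, 41/5) → W = -41/5
  (0, 0) → W = 0
  (304/61, 257/61) → W = 351/61
  (28/9, 0) → W = 56/9

u = 28/9, v = 0, maximum W = 56/9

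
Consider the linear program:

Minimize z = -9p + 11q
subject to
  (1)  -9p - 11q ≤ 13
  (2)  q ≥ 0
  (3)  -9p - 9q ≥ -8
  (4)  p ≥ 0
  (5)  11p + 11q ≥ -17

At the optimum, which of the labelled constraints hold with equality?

Vertices and z = -9p + 11q:
  (8/9, 0) → z = -8
  (0, 0) → z = 0
  (0, 8/9) → z = 88/9

The minimum is at (8/9, 0). Substituting into each constraint, equality holds for (2) and (3); the remaining constraints have slack.

(2) and (3)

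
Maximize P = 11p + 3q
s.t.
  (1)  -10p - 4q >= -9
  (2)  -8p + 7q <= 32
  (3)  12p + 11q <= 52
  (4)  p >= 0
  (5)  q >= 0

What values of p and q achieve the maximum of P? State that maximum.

p = 9/10, q = 0, maximum P = 99/10

Vertices and P = 11p + 3q:
  (0, 9/4) → P = 27/4
  (9/10, 0) → P = 99/10
  (0, 0) → P = 0

The binding constraints are -10p - 4q = -9 and q = 0.
Solving simultaneously gives p = 9/10, q = 0.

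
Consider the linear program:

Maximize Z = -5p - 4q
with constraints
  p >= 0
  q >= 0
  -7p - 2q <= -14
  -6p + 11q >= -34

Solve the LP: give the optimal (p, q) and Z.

Extreme points and Z = -5p - 4q:
  (0, 7) → Z = -28
  (2, 0) → Z = -10
  (17/3, 0) → Z = -85/3
The feasible region is unbounded (it extends along (0, 1), (11, 6)), but Z strictly decreases along every unbounded feasible direction, so there is no improving ray and the maximum is attained at a vertex.

The binding constraints are q = 0 and -7p - 2q = -14.
Solving simultaneously gives p = 2, q = 0.

p = 2, q = 0, maximum Z = -10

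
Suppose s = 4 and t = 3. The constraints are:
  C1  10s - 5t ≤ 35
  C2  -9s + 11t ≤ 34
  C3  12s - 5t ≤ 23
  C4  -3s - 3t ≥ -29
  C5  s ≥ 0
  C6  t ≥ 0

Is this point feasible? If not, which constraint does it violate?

Constraint C3: 12s - 5t = 33, which is not ≤ 23. All other constraints are satisfied.

not feasible — violates C3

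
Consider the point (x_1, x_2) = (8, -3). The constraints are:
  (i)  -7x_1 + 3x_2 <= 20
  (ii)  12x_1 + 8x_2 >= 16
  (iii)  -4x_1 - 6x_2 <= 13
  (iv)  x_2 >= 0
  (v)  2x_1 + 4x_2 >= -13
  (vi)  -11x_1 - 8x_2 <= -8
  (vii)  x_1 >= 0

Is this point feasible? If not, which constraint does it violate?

Constraint (iv): x_2 = -3, which is not ≥ 0. All other constraints are satisfied.

not feasible — violates (iv)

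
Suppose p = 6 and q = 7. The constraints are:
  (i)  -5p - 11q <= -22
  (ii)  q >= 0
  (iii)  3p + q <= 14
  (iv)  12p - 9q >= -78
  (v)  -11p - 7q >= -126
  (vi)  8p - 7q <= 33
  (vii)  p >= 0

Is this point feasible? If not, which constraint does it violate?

Constraint (iii): 3p + q = 25, which is not ≤ 14. All other constraints are satisfied.

not feasible — violates (iii)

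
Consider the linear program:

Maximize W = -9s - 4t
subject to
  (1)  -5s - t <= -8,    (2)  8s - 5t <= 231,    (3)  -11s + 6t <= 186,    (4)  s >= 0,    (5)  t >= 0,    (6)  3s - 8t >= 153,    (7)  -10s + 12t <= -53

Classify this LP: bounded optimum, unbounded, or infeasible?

The boundaries -5s - t = -8 and 8s - 5t = 231 meet at (271/33, -1091/33), but that point violates t ≥ 0. Every candidate vertex is excluded by some other constraint, so the feasible region is empty.

infeasible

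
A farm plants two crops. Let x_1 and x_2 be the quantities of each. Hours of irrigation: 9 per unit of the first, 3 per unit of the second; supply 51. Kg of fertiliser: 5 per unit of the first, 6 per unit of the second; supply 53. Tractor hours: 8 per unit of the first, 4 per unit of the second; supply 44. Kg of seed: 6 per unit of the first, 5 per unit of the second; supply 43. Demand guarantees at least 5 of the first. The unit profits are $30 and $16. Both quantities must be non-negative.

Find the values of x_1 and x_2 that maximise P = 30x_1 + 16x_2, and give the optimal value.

The optimum lies where 8x_1 + 4x_2 = 44 and x_1 = 5.
Solving simultaneously gives x_1 = 5, x_2 = 1.

x_1 = 5, x_2 = 1, maximum P = 166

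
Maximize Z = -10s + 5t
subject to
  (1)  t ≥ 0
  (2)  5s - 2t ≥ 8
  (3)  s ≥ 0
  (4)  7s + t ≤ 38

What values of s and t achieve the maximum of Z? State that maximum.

s = 84/19, t = 134/19, maximum Z = -170/19

Corner points and Z = -10s + 5t:
  (8/5, 0) → Z = -16
  (38/7, 0) → Z = -380/7
  (84/19, 134/19) → Z = -170/19

At the optimal vertex, 5s - 2t = 8 and 7s + t = 38.
Solving simultaneously gives s = 84/19, t = 134/19.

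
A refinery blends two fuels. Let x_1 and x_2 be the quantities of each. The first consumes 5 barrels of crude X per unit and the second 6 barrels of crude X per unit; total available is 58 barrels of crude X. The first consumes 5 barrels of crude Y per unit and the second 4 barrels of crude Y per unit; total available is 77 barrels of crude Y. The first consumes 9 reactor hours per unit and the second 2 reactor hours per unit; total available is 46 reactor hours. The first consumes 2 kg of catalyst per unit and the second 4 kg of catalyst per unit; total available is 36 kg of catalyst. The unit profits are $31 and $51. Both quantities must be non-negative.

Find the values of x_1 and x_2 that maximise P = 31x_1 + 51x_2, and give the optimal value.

x_1 = 2, x_2 = 8, maximum P = 470

Corner points and P = 31x_1 + 51x_2:
  (0, 0) → P = 0
  (0, 9) → P = 459
  (46/9, 0) → P = 1426/9
  (40/11, 73/11) → P = 4963/11
  (2, 8) → P = 470

The binding constraints are 5x_1 + 6x_2 = 58 and 2x_1 + 4x_2 = 36.
Solving simultaneously gives x_1 = 2, x_2 = 8.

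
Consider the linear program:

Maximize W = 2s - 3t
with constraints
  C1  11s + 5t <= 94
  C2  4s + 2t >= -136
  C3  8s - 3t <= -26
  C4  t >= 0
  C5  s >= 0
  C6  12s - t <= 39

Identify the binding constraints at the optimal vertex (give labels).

Extreme points and W = 2s - 3t:
  (152/73, 1038/73) → W = -2810/73
  (0, 94/5) → W = -282/5
  (0, 26/3) → W = -26

The maximum is at (0, 26/3). Substituting into each constraint, equality holds for C3 and C5; the remaining constraints have slack.

C3 and C5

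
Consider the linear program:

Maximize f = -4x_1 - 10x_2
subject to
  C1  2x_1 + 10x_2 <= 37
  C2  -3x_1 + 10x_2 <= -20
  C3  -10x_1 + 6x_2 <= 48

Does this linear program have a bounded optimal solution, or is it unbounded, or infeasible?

unbounded

From the feasible point (57/5, 71/50), moving in the direction (-6, -10) keeps every constraint satisfied while f increases without bound.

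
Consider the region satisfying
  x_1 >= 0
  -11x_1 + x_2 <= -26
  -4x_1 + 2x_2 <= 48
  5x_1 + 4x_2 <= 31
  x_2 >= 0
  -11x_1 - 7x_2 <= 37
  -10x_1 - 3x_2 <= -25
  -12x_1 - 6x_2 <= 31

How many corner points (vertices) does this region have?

4

Of the 28 pairwise boundary intersections, those satisfying every inequality are:
  (135/49, 211/49)
  (103/43, 15/43)
  (31/5, 0)
  (5/2, 0)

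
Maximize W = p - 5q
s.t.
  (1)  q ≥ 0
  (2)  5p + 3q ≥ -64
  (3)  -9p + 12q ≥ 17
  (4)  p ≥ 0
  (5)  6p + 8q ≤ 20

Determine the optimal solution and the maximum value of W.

p = 0, q = 17/12, maximum W = -85/12

Vertices and W = p - 5q:
  (0, 17/12) → W = -85/12
  (13/18, 47/24) → W = -653/72
  (0, 5/2) → W = -25/2

The optimum lies where -9p + 12q = 17 and p = 0.
Solving simultaneously gives p = 0, q = 17/12.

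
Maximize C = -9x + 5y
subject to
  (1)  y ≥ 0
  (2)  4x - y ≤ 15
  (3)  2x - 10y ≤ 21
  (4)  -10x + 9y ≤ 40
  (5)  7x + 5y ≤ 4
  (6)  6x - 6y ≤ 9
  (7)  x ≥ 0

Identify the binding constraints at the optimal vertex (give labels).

Vertices and C = -9x + 5y:
  (4/7, 0) → C = -36/7
  (0, 0) → C = 0
  (0, 4/5) → C = 4

The maximum is at (0, 4/5). Substituting into each constraint, equality holds for (5) and (7); the remaining constraints have slack.

(5) and (7)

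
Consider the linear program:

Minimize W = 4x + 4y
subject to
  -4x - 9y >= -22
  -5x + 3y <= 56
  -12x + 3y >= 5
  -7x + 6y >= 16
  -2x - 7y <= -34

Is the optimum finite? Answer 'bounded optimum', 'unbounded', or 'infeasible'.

infeasible

The boundaries -4x - 9y = -22 and -5x + 3y = 56 meet at (-146/19, 334/57), but that point violates -2x - 7y ≤ -34. Every candidate vertex is excluded by some other constraint, so the feasible region is empty.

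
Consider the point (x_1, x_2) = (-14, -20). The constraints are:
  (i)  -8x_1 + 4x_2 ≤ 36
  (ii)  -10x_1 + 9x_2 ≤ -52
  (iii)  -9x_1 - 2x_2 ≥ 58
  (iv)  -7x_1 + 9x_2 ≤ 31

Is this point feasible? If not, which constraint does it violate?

not feasible — violates (ii)

Constraint (ii): -10x_1 + 9x_2 = -40, which is not ≤ -52. All other constraints are satisfied.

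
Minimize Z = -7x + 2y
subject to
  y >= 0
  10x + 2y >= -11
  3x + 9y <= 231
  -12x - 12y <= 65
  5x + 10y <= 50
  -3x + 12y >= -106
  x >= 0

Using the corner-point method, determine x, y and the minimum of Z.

x = 10, y = 0, minimum Z = -70

Vertices and Z = -7x + 2y:
  (10, 0) → Z = -70
  (0, 0) → Z = 0
  (0, 5) → Z = 10

At the optimal vertex, y = 0 and 5x + 10y = 50.
Solving simultaneously gives x = 10, y = 0.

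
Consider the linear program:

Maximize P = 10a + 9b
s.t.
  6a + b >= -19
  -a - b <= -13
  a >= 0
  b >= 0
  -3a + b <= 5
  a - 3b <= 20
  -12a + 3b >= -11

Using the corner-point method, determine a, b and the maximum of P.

Vertices and P = 10a + 9b:
  (2, 11) → P = 119
  (10/3, 29/3) → P = 361/3
  (26/3, 31) → P = 1097/3

a = 26/3, b = 31, maximum P = 1097/3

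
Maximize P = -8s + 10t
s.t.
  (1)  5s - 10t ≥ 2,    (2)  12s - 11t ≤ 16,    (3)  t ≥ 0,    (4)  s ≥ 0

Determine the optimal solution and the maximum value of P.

Corner points and P = -8s + 10t:
  (138/65, 56/65) → P = -544/65
  (2/5, 0) → P = -16/5
  (4/3, 0) → P = -32/3

The binding constraints are 5s - 10t = 2 and t = 0.
Solving simultaneously gives s = 2/5, t = 0.

s = 2/5, t = 0, maximum P = -16/5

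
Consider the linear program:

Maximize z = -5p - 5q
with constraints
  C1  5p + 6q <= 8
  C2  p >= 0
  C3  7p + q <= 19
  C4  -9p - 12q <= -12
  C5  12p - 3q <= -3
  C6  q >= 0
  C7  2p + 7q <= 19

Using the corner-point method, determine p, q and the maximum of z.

At the optimal vertex, p = 0 and -9p - 12q = -12.
Solving simultaneously gives p = 0, q = 1.

p = 0, q = 1, maximum z = -5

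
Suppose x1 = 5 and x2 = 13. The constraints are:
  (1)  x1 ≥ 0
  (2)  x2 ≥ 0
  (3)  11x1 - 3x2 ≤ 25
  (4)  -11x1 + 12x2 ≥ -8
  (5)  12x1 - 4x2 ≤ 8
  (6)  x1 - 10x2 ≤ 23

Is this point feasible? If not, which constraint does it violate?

(1): 5 ≥ 0 ✓
(2): 13 ≥ 0 ✓
(3): 16 ≤ 25 ✓
(4): 101 ≥ -8 ✓
(5): 8 ≤ 8 ✓
(6): -125 ≤ 23 ✓

feasible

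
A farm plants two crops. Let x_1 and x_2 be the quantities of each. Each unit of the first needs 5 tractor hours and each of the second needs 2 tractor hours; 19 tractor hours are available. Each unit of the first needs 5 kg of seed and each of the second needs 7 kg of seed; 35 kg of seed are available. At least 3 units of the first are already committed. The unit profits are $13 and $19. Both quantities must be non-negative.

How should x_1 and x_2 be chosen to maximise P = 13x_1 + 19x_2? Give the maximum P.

x_1 = 3, x_2 = 2, maximum P = 77

Corner points and P = 13x_1 + 19x_2:
  (19/5, 0) → P = 247/5
  (3, 0) → P = 39
  (3, 2) → P = 77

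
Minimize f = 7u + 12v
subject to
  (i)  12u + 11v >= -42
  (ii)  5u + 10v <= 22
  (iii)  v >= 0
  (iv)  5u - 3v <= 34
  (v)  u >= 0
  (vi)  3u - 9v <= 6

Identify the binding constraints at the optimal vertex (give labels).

(iii) and (v)

Vertices and f = 7u + 12v:
  (0, 11/5) → f = 132/5
  (86/25, 12/25) → f = 746/25
  (0, 0) → f = 0
  (2, 0) → f = 14

The minimum is at (0, 0). Substituting into each constraint, equality holds for (iii) and (v); the remaining constraints have slack.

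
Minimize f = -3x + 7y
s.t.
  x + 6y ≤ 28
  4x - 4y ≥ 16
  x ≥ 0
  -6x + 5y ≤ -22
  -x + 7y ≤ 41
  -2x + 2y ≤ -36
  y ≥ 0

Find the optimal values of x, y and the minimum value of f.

x = 28, y = 0, minimum f = -84

Extreme points and f = -3x + 7y:
  (136/7, 10/7) → f = -338/7
  (28, 0) → f = -84
  (18, 0) → f = -54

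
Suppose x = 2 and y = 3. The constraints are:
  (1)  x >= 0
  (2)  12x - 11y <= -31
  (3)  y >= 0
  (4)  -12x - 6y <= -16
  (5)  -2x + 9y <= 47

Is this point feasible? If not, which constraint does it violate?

not feasible — violates (2)

Constraint (2): 12x - 11y = -9, which is not ≤ -31. All other constraints are satisfied.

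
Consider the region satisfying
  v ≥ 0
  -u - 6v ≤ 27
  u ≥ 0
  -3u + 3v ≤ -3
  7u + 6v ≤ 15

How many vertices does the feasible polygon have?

3

The feasible vertices (each the meet of two boundaries and inside every other half-plane) are:
  (1, 0)
  (15/7, 0)
  (21/13, 8/13)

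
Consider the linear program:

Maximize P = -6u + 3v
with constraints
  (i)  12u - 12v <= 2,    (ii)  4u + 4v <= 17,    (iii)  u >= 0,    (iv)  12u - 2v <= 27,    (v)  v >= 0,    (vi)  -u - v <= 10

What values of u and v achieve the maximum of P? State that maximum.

u = 0, v = 17/4, maximum P = 51/4

Corner points and P = -6u + 3v:
  (53/24, 49/24) → P = -57/8
  (1/6, 0) → P = -1
  (0, 17/4) → P = 51/4
  (0, 0) → P = 0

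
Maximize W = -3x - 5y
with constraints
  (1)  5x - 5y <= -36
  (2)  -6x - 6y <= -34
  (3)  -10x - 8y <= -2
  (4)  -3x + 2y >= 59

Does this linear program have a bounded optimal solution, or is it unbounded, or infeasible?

bounded optimum

Vertices and W = -3x - 5y:
  (-65/3, 82/3) → W = -215/3
  (-143/15, 76/5) → W = -237/5
The feasible region has finitely many vertices and no improving ray; the maximum is -237/5 at (-143/15, 76/5).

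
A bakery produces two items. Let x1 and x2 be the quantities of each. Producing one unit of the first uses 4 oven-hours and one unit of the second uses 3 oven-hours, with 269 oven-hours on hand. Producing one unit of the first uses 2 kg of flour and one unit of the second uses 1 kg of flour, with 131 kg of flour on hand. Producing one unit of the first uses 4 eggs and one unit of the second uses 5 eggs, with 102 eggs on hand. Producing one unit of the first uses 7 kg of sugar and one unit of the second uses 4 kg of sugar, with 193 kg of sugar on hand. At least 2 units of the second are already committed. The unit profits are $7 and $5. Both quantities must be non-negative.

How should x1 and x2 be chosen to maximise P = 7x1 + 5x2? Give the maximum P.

Vertices and P = 7x1 + 5x2:
  (0, 102/5) → P = 102
  (0, 2) → P = 10
  (23, 2) → P = 171

x1 = 23, x2 = 2, maximum P = 171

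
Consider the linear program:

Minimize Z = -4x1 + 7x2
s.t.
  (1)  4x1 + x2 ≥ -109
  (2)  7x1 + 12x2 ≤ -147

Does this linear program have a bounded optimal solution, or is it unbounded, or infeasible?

From the feasible point (-1161/41, 175/41), moving in the direction (12, -7) keeps every constraint satisfied while Z decreases without bound.

unbounded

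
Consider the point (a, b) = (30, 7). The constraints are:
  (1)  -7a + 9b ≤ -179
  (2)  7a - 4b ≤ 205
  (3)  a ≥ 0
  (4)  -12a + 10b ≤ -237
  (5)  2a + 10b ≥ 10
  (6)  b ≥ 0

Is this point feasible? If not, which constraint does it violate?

Constraint (1): -7a + 9b = -147, which is not ≤ -179. All other constraints are satisfied.

not feasible — violates (1)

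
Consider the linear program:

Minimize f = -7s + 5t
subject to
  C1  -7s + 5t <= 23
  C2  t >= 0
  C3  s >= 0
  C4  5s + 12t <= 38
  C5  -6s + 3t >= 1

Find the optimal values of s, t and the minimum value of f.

Extreme points and f = -7s + 5t:
  (0, 19/6) → f = 95/6
  (0, 1/3) → f = 5/3
  (34/29, 233/87) → f = 451/87

s = 0, t = 1/3, minimum f = 5/3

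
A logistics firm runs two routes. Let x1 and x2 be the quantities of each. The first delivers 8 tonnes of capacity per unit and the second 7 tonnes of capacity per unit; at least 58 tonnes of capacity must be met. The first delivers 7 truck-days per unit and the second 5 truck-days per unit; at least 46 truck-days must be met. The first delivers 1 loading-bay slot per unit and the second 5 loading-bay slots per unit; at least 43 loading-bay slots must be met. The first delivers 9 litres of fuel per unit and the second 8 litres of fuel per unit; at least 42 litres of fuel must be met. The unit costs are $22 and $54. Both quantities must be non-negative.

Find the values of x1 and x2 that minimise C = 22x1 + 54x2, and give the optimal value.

x1 = 1/2, x2 = 17/2, minimum C = 470

Corner points and C = 22x1 + 54x2:
  (0, 46/5) → C = 2484/5
  (43, 0) → C = 946
  (1/2, 17/2) → C = 470
The feasible region is unbounded (it extends along (0, 1), (1, 0)), but C strictly increases along every unbounded feasible direction, so there is no improving ray and the minimum is attained at a vertex.

At the optimal vertex, 7x1 + 5x2 = 46 and x1 + 5x2 = 43.
Solving simultaneously gives x1 = 1/2, x2 = 17/2.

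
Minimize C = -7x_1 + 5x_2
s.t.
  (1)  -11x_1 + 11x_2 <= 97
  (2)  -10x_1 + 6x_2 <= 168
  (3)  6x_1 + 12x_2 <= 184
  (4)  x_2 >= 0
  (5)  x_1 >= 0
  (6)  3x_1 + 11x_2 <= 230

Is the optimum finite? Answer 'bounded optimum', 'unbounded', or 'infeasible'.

Vertices and C = -7x_1 + 5x_2:
  (430/99, 1303/99) → C = 3505/99
  (0, 97/11) → C = 485/11
  (92/3, 0) → C = -644/3
  (0, 0) → C = 0
The feasible region has finitely many vertices and no improving ray; the minimum is -644/3 at (92/3, 0).

bounded optimum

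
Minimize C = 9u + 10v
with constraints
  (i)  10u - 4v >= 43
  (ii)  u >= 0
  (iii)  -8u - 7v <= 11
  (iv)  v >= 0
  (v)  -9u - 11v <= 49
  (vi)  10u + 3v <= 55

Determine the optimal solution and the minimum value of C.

u = 43/10, v = 0, minimum C = 387/10

Corner points and C = 9u + 10v:
  (43/10, 0) → C = 387/10
  (349/70, 12/7) → C = 4341/70
  (11/2, 0) → C = 99/2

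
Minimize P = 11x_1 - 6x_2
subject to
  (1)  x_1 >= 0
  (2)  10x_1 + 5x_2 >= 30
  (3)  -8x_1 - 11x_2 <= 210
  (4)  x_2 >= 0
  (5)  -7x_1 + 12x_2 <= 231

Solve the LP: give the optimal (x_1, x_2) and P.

Extreme points and P = 11x_1 - 6x_2:
  (0, 6) → P = -36
  (0, 77/4) → P = -231/2
  (3, 0) → P = 33
The feasible region is unbounded (it extends along (12, 7), (1, 0)), but P strictly increases along every unbounded feasible direction, so there is no improving ray and the minimum is attained at a vertex.

The binding constraints are x_1 = 0 and -7x_1 + 12x_2 = 231.
Solving simultaneously gives x_1 = 0, x_2 = 77/4.

x_1 = 0, x_2 = 77/4, minimum P = -231/2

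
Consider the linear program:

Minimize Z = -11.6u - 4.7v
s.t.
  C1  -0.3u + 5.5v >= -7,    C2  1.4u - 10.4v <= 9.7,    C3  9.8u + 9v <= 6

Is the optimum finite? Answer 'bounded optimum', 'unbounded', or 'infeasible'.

Vertices and Z = -11.6u - 4.7v:
  (-1945/458, -689/458) → Z = 258003/4580
  (7485/5726, -619/818) → Z = -664609/57260
The feasible region has finitely many vertices and no improving ray; the minimum is -664609/57260 at (7485/5726, -619/818).

bounded optimum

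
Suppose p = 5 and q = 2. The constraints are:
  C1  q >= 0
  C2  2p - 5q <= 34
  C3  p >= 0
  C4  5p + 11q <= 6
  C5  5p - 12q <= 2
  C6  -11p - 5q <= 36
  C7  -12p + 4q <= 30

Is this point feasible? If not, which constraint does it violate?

not feasible — violates C4

Constraint C4: 5p + 11q = 47, which is not ≤ 6. All other constraints are satisfied.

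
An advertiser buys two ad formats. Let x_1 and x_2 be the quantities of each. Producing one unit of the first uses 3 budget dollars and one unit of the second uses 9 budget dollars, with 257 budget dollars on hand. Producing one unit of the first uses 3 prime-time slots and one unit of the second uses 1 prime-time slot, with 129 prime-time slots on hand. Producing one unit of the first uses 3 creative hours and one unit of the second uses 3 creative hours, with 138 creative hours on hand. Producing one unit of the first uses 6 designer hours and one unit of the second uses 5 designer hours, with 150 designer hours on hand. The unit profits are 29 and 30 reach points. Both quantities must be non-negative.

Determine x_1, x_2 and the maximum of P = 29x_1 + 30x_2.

Corner points and P = 29x_1 + 30x_2:
  (0, 0) → P = 0
  (0, 257/9) → P = 2570/3
  (25, 0) → P = 725
  (5/3, 28) → P = 2665/3

x_1 = 5/3, x_2 = 28, maximum P = 2665/3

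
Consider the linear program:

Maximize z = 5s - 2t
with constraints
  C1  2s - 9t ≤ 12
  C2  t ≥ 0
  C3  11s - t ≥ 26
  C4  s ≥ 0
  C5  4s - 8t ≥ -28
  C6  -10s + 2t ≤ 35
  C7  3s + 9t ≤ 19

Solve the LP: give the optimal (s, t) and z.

s = 31/5, t = 2/45, maximum z = 1391/45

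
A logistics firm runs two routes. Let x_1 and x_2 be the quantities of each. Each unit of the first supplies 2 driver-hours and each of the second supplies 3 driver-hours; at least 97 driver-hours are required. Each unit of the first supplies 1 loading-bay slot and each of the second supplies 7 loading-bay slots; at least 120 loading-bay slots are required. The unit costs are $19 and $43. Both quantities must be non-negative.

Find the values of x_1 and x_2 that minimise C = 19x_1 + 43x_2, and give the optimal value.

x_1 = 29, x_2 = 13, minimum C = 1110

The feasible region is unbounded (it extends along (0, 1), (1, 0)), but C strictly increases along every unbounded feasible direction, so there is no improving ray and the minimum is attained at a vertex.

The optimum lies where 2x_1 + 3x_2 = 97 and x_1 + 7x_2 = 120.
Solving simultaneously gives x_1 = 29, x_2 = 13.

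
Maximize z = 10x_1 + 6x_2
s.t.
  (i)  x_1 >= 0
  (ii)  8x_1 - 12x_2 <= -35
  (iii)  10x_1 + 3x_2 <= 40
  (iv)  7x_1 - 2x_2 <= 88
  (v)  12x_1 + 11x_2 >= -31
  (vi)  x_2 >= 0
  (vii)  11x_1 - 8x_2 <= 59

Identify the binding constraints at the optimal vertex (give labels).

(i) and (iii)

Corner points and z = 10x_1 + 6x_2:
  (0, 35/12) → z = 35/2
  (0, 40/3) → z = 80
  (125/48, 335/72) → z = 1295/24

The maximum is at (0, 40/3). Substituting into each constraint, equality holds for (i) and (iii); the remaining constraints have slack.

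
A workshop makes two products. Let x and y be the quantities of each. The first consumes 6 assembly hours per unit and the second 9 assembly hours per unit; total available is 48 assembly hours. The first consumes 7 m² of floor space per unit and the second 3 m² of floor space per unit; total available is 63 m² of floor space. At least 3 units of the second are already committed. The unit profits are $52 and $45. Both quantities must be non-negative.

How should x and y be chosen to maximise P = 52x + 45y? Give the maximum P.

x = 7/2, y = 3, maximum P = 317

Feasible corners and P = 52x + 45y:
  (0, 16/3) → P = 240
  (0, 3) → P = 135
  (7/2, 3) → P = 317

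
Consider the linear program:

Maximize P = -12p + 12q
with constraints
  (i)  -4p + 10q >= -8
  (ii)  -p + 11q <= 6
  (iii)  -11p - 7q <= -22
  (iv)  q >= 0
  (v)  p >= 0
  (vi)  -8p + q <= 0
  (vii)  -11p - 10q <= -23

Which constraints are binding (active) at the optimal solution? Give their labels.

(ii) and (iii)

Feasible corners and P = -12p + 12q:
  (74/17, 16/17) → P = -696/17
  (31/15, 2/75) → P = -612/25
  (25/16, 11/16) → P = -21/2
  (59/33, 1/3) → P = -192/11

The maximum is at (25/16, 11/16). Substituting into each constraint, equality holds for (ii) and (iii); the remaining constraints have slack.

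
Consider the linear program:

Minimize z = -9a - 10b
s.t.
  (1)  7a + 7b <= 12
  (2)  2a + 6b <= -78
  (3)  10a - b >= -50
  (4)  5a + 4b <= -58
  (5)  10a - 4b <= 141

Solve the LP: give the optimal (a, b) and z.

Vertices and z = -9a - 10b:
  (-189/31, -340/31) → z = 5101/31
  (-18/11, -137/11) → z = 1532/11
  (-341/30, -191/3) → z = 22169/30
  (83/15, -257/12) → z = 4931/30

a = -18/11, b = -137/11, minimum z = 1532/11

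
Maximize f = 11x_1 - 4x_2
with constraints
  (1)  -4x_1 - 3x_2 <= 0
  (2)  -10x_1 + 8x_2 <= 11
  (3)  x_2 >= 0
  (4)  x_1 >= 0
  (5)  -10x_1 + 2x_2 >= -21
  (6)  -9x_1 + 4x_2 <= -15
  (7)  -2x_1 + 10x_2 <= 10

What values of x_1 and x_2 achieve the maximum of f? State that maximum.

Corner points and f = 11x_1 - 4x_2:
  (21/10, 0) → f = 231/10
  (5/3, 0) → f = 55/3
  (115/48, 71/48) → f = 327/16
  (95/41, 60/41) → f = 805/41

x_1 = 21/10, x_2 = 0, maximum f = 231/10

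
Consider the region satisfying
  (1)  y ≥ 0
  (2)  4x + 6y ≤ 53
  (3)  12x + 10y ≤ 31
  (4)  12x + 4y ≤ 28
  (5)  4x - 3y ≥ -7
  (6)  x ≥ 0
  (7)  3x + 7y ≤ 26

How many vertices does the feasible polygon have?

5

Pairwise boundary intersections that survive every other constraint:
  (7/3, 0)
  (0, 0)
  (13/6, 1/2)
  (23/76, 52/19)
  (0, 7/3)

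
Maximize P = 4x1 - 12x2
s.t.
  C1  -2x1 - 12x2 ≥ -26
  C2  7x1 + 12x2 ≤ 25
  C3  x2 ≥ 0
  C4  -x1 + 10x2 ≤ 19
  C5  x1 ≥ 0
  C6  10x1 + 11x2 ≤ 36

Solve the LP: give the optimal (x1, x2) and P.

x1 = 25/7, x2 = 0, maximum P = 100/7

Corner points and P = 4x1 - 12x2:
  (25/7, 0) → P = 100/7
  (11/41, 79/41) → P = -904/41
  (0, 0) → P = 0
  (0, 19/10) → P = -114/5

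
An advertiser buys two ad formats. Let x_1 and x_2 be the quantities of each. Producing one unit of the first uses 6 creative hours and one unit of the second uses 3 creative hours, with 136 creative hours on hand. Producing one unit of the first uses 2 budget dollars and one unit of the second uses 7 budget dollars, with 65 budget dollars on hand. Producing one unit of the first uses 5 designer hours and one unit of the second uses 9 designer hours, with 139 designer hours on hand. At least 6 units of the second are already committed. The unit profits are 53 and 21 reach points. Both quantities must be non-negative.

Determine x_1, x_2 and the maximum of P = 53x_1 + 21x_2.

x_1 = 23/2, x_2 = 6, maximum P = 1471/2

Feasible corners and P = 53x_1 + 21x_2:
  (0, 65/7) → P = 195
  (0, 6) → P = 126
  (23/2, 6) → P = 1471/2

The optimum lies where 2x_1 + 7x_2 = 65 and x_2 = 6.
Solving simultaneously gives x_1 = 23/2, x_2 = 6.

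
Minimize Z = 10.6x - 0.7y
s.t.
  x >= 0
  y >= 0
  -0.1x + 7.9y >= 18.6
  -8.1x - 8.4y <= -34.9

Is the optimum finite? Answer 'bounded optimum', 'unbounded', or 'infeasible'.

From the feasible point (0, 349/84), moving in the direction (0, 1) keeps every constraint satisfied while Z decreases without bound.

unbounded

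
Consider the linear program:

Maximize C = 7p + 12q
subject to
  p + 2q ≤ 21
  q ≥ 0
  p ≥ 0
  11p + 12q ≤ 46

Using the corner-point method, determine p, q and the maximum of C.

p = 0, q = 23/6, maximum C = 46

Extreme points and C = 7p + 12q:
  (0, 0) → C = 0
  (46/11, 0) → C = 322/11
  (0, 23/6) → C = 46

The optimum lies where p = 0 and 11p + 12q = 46.
Solving simultaneously gives p = 0, q = 23/6.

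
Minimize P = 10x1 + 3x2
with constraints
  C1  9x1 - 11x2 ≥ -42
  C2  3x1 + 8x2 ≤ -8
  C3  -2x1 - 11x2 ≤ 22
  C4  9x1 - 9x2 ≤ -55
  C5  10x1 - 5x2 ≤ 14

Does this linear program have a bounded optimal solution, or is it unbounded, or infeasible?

The boundaries 9x1 - 11x2 = -42 and 3x1 + 8x2 = -8 meet at (-424/105, 18/35), but that point violates 9x1 - 9x2 ≤ -55. Every candidate vertex is excluded by some other constraint, so the feasible region is empty.

infeasible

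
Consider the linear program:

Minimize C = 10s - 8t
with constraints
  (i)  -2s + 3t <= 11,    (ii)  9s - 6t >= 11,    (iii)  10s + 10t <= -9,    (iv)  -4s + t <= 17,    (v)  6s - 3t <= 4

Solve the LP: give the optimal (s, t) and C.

s = -1, t = -10/3, minimum C = 50/3

Corner points and C = 10s - 8t:
  (-113/15, -197/15) → C = 446/15
  (-1, -10/3) → C = 50/3
  (-55/6, -59/3) → C = 197/3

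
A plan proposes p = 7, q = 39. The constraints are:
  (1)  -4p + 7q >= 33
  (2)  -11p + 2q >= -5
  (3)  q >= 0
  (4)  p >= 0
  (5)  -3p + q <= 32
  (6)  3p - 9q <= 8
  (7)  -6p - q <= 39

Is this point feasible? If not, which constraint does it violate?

feasible

(1): 245 ≥ 33 ✓
(2): 1 ≥ -5 ✓
(3): 39 ≥ 0 ✓
(4): 7 ≥ 0 ✓
(5): 18 ≤ 32 ✓
(6): -330 ≤ 8 ✓
(7): -81 ≤ 39 ✓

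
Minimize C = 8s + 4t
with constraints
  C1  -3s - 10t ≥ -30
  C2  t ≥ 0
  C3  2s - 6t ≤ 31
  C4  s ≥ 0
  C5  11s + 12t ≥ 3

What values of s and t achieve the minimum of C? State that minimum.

s = 0, t = 1/4, minimum C = 1

Extreme points and C = 8s + 4t:
  (10, 0) → C = 80
  (0, 3) → C = 12
  (3/11, 0) → C = 24/11
  (0, 1/4) → C = 1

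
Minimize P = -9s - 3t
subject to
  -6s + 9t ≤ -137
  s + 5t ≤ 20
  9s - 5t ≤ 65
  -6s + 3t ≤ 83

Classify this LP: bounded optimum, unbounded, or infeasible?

Extreme points and P = -9s - 3t:
  (-100/51, -281/17) → P = 1143/17
  (-193/6, -110/3) → P = 799/2
  (-610/3, -379) → P = 2967
The feasible region has finitely many vertices and no improving ray; the minimum is 1143/17 at (-100/51, -281/17).

bounded optimum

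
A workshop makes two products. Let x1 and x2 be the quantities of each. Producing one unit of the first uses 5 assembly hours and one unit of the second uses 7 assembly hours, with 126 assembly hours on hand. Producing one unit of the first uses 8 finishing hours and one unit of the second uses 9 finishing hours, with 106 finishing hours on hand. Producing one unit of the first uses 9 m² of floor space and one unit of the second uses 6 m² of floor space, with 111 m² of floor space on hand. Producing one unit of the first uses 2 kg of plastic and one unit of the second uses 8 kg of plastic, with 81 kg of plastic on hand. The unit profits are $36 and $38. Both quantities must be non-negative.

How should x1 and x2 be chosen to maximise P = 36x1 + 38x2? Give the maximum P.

x1 = 11, x2 = 2, maximum P = 472

The binding constraints are 8x1 + 9x2 = 106 and 9x1 + 6x2 = 111.
Solving simultaneously gives x1 = 11, x2 = 2.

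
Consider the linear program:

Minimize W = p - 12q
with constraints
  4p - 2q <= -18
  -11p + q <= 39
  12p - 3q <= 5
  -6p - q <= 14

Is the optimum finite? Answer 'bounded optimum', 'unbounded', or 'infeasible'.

unbounded

From the feasible point (16/3, 59/3), moving in the direction (1, 11) keeps every constraint satisfied while W decreases without bound.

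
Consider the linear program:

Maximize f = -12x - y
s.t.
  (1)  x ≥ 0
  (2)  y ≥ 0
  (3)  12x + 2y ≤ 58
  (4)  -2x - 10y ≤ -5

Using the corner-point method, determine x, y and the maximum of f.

x = 0, y = 1/2, maximum f = -1/2

At the optimal vertex, x = 0 and -2x - 10y = -5.
Solving simultaneously gives x = 0, y = 1/2.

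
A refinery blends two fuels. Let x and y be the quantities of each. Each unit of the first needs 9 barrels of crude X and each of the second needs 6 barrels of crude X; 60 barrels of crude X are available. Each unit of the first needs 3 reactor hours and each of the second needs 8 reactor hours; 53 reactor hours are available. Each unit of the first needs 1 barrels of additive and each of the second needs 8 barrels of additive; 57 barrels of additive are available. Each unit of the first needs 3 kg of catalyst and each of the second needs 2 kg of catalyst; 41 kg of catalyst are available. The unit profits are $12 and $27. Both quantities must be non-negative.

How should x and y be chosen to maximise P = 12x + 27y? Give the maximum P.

Vertices and P = 12x + 27y:
  (0, 0) → P = 0
  (0, 53/8) → P = 1431/8
  (20/3, 0) → P = 80
  (3, 11/2) → P = 369/2

The binding constraints are 9x + 6y = 60 and 3x + 8y = 53.
Solving simultaneously gives x = 3, y = 11/2.

x = 3, y = 11/2, maximum P = 369/2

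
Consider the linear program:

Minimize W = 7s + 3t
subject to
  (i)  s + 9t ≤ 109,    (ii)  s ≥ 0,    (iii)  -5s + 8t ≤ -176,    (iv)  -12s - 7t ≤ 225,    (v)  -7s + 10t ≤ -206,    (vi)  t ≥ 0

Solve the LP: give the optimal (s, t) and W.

Extreme points and W = 7s + 3t:
  (2456/53, 369/53) → W = 18299/53
  (109, 0) → W = 763
  (176/5, 0) → W = 1232/5

The optimum lies where -5s + 8t = -176 and t = 0.
Solving simultaneously gives s = 176/5, t = 0.

s = 176/5, t = 0, minimum W = 1232/5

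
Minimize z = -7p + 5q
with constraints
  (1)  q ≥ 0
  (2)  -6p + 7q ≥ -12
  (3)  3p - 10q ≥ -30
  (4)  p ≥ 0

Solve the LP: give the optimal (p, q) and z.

Vertices and z = -7p + 5q:
  (2, 0) → z = -14
  (0, 0) → z = 0
  (110/13, 72/13) → z = -410/13
  (0, 3) → z = 15

At the optimal vertex, -6p + 7q = -12 and 3p - 10q = -30.
Solving simultaneously gives p = 110/13, q = 72/13.

p = 110/13, q = 72/13, minimum z = -410/13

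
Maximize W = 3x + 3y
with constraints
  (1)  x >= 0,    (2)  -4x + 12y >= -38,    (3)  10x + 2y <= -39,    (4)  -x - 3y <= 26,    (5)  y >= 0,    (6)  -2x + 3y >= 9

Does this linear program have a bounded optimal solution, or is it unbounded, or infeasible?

The boundaries x = 0 and -2x + 3y = 9 meet at (0, 3), but that point violates 10x + 2y ≤ -39. Every candidate vertex is excluded by some other constraint, so the feasible region is empty.

infeasible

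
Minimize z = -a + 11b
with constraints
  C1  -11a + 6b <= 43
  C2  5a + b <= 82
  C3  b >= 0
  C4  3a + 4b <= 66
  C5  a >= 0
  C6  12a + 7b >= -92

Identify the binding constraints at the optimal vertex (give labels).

Vertices and z = -a + 11b:
  (112/31, 855/62) → z = 9181/62
  (0, 43/6) → z = 473/6
  (82/5, 0) → z = -82/5
  (262/17, 84/17) → z = 662/17
  (0, 0) → z = 0

The minimum is at (82/5, 0). Substituting into each constraint, equality holds for C2 and C3; the remaining constraints have slack.

C2 and C3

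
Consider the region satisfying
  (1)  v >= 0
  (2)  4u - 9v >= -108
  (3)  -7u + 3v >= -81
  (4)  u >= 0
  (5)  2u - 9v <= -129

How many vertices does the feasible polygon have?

The feasible vertices (each the meet of two boundaries and inside every other half-plane) are:
  (351/17, 360/17)
  (21/2, 50/3)
  (372/19, 355/19)

3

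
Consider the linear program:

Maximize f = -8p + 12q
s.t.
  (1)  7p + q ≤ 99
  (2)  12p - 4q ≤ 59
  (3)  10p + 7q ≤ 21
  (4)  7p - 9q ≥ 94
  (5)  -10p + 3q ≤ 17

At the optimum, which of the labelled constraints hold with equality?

(2) and (4)

Feasible corners and f = -8p + 12q:
  (31/16, -143/16) → f = -491/4
  (-245/4, -397/2) → f = -1892
  (-145/23, -353/23) → f = -3076/23

The maximum is at (31/16, -143/16). Substituting into each constraint, equality holds for (2) and (4); the remaining constraints have slack.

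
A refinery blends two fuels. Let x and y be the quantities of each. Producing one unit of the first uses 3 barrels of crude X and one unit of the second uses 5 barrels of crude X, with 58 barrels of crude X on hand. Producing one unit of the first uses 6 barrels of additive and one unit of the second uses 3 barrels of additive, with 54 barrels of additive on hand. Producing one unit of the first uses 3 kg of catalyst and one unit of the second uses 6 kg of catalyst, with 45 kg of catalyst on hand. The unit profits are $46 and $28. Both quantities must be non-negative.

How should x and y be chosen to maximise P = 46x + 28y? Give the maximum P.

Feasible corners and P = 46x + 28y:
  (0, 0) → P = 0
  (0, 15/2) → P = 210
  (9, 0) → P = 414
  (7, 4) → P = 434

x = 7, y = 4, maximum P = 434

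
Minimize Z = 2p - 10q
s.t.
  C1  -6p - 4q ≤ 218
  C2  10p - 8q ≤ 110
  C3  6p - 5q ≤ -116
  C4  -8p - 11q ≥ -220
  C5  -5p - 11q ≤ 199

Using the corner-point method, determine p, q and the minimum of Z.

Feasible corners and Z = 2p - 10q:
  (-1639/17, 1532/17) → Z = -1094
  (-801/23, -52/23) → Z = -1082/23
  (-88/53, 1124/53) → Z = -11416/53
  (-2271/91, -614/91) → Z = 1598/91

At the optimal vertex, -6p - 4q = 218 and -8p - 11q = -220.
Solving simultaneously gives p = -1639/17, q = 1532/17.

p = -1639/17, q = 1532/17, minimum Z = -1094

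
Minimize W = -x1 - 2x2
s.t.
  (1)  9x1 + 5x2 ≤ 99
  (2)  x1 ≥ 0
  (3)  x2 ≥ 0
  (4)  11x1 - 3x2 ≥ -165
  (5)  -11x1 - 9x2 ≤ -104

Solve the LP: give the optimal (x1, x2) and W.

x1 = 0, x2 = 99/5, minimum W = -198/5

Vertices and W = -x1 - 2x2:
  (0, 99/5) → W = -198/5
  (11, 0) → W = -11
  (0, 104/9) → W = -208/9
  (104/11, 0) → W = -104/11

The optimum lies where 9x1 + 5x2 = 99 and x1 = 0.
Solving simultaneously gives x1 = 0, x2 = 99/5.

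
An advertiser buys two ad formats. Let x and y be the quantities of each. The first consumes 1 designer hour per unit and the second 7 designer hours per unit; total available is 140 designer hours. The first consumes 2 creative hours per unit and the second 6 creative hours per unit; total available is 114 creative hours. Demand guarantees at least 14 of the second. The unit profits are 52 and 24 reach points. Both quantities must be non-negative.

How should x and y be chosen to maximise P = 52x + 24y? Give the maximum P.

Vertices and P = 52x + 24y:
  (0, 19) → P = 456
  (0, 14) → P = 336
  (15, 14) → P = 1116

x = 15, y = 14, maximum P = 1116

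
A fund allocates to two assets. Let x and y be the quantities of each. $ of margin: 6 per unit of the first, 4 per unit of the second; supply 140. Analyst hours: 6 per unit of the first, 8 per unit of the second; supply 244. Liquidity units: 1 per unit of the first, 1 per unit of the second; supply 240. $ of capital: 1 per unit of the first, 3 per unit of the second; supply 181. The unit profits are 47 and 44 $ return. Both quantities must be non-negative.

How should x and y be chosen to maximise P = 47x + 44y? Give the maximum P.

x = 6, y = 26, maximum P = 1426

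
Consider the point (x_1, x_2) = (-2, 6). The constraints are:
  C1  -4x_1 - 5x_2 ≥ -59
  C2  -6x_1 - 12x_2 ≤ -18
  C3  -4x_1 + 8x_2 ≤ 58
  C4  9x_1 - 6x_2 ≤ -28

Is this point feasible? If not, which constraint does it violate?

feasible

C1: -22 ≥ -59 ✓
C2: -60 ≤ -18 ✓
C3: 56 ≤ 58 ✓
C4: -54 ≤ -28 ✓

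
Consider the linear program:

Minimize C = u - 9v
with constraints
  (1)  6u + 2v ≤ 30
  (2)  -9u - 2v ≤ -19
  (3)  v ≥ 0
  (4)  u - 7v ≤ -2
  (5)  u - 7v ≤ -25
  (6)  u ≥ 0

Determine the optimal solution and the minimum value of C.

u = 0, v = 15, minimum C = -135

Vertices and C = u - 9v:
  (40/11, 45/11) → C = -365/11
  (0, 15) → C = -135
  (83/65, 244/65) → C = -2113/65
  (0, 19/2) → C = -171/2

At the optimal vertex, 6u + 2v = 30 and u = 0.
Solving simultaneously gives u = 0, v = 15.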